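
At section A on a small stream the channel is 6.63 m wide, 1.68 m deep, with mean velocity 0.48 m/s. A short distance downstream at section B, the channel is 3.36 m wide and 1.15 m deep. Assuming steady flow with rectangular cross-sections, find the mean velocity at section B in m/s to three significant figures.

1.38 m/s

Q = A₁V₁ = (6.63×1.68) × 0.48 = 5.346 m³/s
A₂ = 3.36 × 1.15 = 3.864 m²
V₂ = Q/A₂ = 5.346/3.864 = 1.384 m/s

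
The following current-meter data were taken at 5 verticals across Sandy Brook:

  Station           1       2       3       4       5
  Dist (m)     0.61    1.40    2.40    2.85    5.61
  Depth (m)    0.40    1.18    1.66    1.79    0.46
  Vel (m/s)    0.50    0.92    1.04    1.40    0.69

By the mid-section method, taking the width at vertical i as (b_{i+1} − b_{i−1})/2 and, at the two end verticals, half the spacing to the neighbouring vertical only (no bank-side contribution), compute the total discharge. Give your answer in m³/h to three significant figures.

w_1 = (1.40 − 0.61)/2 = 0.395 m; q_1 = 0.50 × 0.40 × 0.395 = 0.07900 m³/s
w_2 = (2.40 − 0.61)/2 = 0.895 m; q_2 = 0.92 × 1.18 × 0.895 = 0.9716 m³/s
w_3 = (2.85 − 1.40)/2 = 0.725 m; q_3 = 1.04 × 1.66 × 0.725 = 1.252 m³/s
w_4 = (5.61 − 2.40)/2 = 1.605 m; q_4 = 1.40 × 1.79 × 1.605 = 4.022 m³/s
w_5 = (5.61 − 2.85)/2 = 1.38 m; q_5 = 0.69 × 0.46 × 1.38 = 0.4380 m³/s
Q = Σ qᵢ = 6.762 m³/s
= 6.762 × 3600 = 24340 m³/h

24300 m³/h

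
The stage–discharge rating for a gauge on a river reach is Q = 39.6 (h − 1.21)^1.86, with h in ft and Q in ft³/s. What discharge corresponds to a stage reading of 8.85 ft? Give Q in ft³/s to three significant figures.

Q = 39.6 × (8.85 − 1.21)^1.86 = 39.6 × 7.64^1.86 = 1739 ft³/s

1740 ft³/s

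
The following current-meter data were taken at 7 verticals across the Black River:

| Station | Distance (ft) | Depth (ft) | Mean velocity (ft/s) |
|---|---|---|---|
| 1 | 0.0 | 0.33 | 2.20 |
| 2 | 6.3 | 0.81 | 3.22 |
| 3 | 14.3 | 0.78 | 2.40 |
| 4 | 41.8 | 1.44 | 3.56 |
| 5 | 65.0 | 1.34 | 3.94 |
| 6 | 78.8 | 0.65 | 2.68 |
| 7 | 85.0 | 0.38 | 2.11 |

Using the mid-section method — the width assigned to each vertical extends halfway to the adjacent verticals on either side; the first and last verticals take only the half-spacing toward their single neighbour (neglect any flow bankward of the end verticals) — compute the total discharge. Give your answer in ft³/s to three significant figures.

w_1 = (6.3 − 0.0)/2 = 3.15 ft; q_1 = 2.20 × 0.33 × 3.15 = 2.287 ft³/s
w_2 = (14.3 − 0.0)/2 = 7.15 ft; q_2 = 3.22 × 0.81 × 7.15 = 18.65 ft³/s
w_3 = (41.8 − 6.3)/2 = 17.75 ft; q_3 = 2.40 × 0.78 × 17.75 = 33.23 ft³/s
w_4 = (65.0 − 14.3)/2 = 25.35 ft; q_4 = 3.56 × 1.44 × 25.35 = 130.0 ft³/s
w_5 = (78.8 − 41.8)/2 = 18.5 ft; q_5 = 3.94 × 1.34 × 18.5 = 97.67 ft³/s
w_6 = (85.0 − 65.0)/2 = 10 ft; q_6 = 2.68 × 0.65 × 10 = 17.42 ft³/s
w_7 = (85.0 − 78.8)/2 = 3.1 ft; q_7 = 2.11 × 0.38 × 3.1 = 2.486 ft³/s
Q = Σ qᵢ = 301.7 ft³/s

302 ft³/s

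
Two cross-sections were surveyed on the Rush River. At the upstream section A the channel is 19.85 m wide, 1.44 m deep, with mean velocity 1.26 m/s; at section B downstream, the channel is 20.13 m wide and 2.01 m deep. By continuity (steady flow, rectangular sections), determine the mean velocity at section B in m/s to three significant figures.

Q = A₁V₁ = (19.85×1.44) × 1.26 = 36.02 m³/s
A₂ = 20.13 × 2.01 = 40.46 m²
V₂ = Q/A₂ = 36.02/40.46 = 0.8901 m/s

0.890 m/s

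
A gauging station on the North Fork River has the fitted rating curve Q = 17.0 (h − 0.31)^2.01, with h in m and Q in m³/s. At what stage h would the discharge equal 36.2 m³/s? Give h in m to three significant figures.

h − h₀ = (Q/C)^(1/b) = (36.2/17.0)^(1/2.01) = 1.457 m
h = 0.31 + 1.457 = 1.767 m

1.77 m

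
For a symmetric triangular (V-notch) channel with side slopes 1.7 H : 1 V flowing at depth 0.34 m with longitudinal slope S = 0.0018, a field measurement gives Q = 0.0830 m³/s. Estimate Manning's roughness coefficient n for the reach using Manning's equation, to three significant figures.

0.0279

A = z·y² = 1.7×0.34² = 0.1965 m²
P = 2y√(1+z²) = 2×0.34×√(1+1.7²) = 1.341 m
R = A/P = 0.1965/1.341 = 0.1465 m
n = (1/Q)·A·R^(2/3)·S^(1/2) = (1/0.0830) × 0.1965 × 0.2779 × 0.04243 = 0.02792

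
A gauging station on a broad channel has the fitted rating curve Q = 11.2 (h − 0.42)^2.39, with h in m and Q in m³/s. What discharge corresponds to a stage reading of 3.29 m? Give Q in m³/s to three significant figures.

139 m³/s

Q = 11.2 × (3.29 − 0.42)^2.39 = 11.2 × 2.87^2.39 = 139.2 m³/s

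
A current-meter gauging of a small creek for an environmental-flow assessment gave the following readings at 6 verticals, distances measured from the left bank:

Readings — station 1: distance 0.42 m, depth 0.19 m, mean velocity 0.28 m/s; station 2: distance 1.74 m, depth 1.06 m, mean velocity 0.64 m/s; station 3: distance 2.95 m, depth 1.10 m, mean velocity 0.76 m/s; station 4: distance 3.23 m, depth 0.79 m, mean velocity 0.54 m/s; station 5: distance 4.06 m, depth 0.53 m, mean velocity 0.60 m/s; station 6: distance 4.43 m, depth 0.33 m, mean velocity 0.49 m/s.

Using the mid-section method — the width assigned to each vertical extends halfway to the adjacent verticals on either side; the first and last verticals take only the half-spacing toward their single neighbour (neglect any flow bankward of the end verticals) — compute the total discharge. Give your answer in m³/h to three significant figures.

7100 m³/h

w_1 = (1.74 − 0.42)/2 = 0.66 m; q_1 = 0.28 × 0.19 × 0.66 = 0.03511 m³/s
w_2 = (2.95 − 0.42)/2 = 1.265 m; q_2 = 0.64 × 1.06 × 1.265 = 0.8582 m³/s
w_3 = (3.23 − 1.74)/2 = 0.745 m; q_3 = 0.76 × 1.10 × 0.745 = 0.6228 m³/s
w_4 = (4.06 − 2.95)/2 = 0.555 m; q_4 = 0.54 × 0.79 × 0.555 = 0.2368 m³/s
w_5 = (4.43 − 3.23)/2 = 0.6 m; q_5 = 0.60 × 0.53 × 0.6 = 0.1908 m³/s
w_6 = (4.43 − 4.06)/2 = 0.185 m; q_6 = 0.49 × 0.33 × 0.185 = 0.02991 m³/s
Q = Σ qᵢ = 1.974 m³/s
= 1.974 × 3600 = 7105 m³/h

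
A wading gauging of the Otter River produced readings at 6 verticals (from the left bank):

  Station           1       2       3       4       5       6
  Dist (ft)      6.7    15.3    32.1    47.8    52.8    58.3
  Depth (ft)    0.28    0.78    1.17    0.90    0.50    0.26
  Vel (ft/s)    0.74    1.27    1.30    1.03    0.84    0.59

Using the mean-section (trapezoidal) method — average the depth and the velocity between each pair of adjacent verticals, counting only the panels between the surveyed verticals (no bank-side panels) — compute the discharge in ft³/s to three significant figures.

Panel 1-2: Δb = 8.6 ft, d̄ = (0.28+0.78)/2 = 0.53, v̄ = (0.74+1.27)/2 = 1.005 → q = 8.6×0.53×1.005 = 4.581 ft³/s
Panel 2-3: Δb = 16.8 ft, d̄ = (0.78+1.17)/2 = 0.975, v̄ = (1.27+1.30)/2 = 1.285 → q = 16.8×0.975×1.285 = 21.05 ft³/s
Panel 3-4: Δb = 15.7 ft, d̄ = (1.17+0.90)/2 = 1.035, v̄ = (1.30+1.03)/2 = 1.165 → q = 15.7×1.035×1.165 = 18.93 ft³/s
Panel 4-5: Δb = 5 ft, d̄ = (0.90+0.50)/2 = 0.7, v̄ = (1.03+0.84)/2 = 0.935 → q = 5×0.7×0.935 = 3.273 ft³/s
Panel 5-6: Δb = 5.5 ft, d̄ = (0.50+0.26)/2 = 0.38, v̄ = (0.84+0.59)/2 = 0.715 → q = 5.5×0.38×0.715 = 1.494 ft³/s
Q = Σ q = 49.33 ft³/s

49.3 ft³/s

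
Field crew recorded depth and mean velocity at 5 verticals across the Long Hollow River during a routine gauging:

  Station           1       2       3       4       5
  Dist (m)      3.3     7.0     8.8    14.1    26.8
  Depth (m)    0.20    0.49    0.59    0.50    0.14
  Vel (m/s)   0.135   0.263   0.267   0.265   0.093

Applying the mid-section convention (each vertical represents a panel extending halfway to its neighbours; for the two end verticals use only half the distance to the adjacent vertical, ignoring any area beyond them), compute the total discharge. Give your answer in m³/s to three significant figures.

w_1 = (7.0 − 3.3)/2 = 1.85 m; q_1 = 0.135 × 0.20 × 1.85 = 0.04995 m³/s
w_2 = (8.8 − 3.3)/2 = 2.75 m; q_2 = 0.263 × 0.49 × 2.75 = 0.3544 m³/s
w_3 = (14.1 − 7.0)/2 = 3.55 m; q_3 = 0.267 × 0.59 × 3.55 = 0.5592 m³/s
w_4 = (26.8 − 8.8)/2 = 9 m; q_4 = 0.265 × 0.50 × 9 = 1.193 m³/s
w_5 = (26.8 − 14.1)/2 = 6.35 m; q_5 = 0.093 × 0.14 × 6.35 = 0.08268 m³/s
Q = Σ qᵢ = 2.239 m³/s

2.24 m³/s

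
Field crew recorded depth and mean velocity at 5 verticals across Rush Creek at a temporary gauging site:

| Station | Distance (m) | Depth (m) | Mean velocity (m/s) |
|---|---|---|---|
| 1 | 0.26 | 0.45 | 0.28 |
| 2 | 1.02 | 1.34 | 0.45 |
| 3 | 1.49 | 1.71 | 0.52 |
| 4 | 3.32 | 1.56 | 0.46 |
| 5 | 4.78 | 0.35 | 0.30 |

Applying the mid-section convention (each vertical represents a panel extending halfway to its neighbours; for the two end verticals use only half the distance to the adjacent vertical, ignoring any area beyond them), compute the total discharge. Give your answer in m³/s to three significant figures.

2.70 m³/s

w_1 = (1.02 − 0.26)/2 = 0.38 m; q_1 = 0.28 × 0.45 × 0.38 = 0.04788 m³/s
w_2 = (1.49 − 0.26)/2 = 0.615 m; q_2 = 0.45 × 1.34 × 0.615 = 0.3708 m³/s
w_3 = (3.32 − 1.02)/2 = 1.15 m; q_3 = 0.52 × 1.71 × 1.15 = 1.023 m³/s
w_4 = (4.78 − 1.49)/2 = 1.645 m; q_4 = 0.46 × 1.56 × 1.645 = 1.180 m³/s
w_5 = (4.78 − 3.32)/2 = 0.73 m; q_5 = 0.30 × 0.35 × 0.73 = 0.07665 m³/s
Q = Σ qᵢ = 2.698 m³/s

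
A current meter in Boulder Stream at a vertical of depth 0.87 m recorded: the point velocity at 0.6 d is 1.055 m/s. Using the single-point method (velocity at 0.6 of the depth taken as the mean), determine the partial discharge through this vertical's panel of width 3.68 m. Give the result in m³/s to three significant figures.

v̄ = v₀.₆ = 1.055 m/s
q = v̄ × d × w = 1.055 × 0.87 × 3.68 = 3.378 m³/s

3.38 m³/s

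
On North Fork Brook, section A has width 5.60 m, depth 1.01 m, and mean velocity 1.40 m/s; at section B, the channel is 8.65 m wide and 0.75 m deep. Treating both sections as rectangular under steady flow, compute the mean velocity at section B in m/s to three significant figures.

Q = A₁V₁ = (5.60×1.01) × 1.40 = 7.918 m³/s
A₂ = 8.65 × 0.75 = 6.488 m²
V₂ = Q/A₂ = 7.918/6.488 = 1.221 m/s

1.22 m/s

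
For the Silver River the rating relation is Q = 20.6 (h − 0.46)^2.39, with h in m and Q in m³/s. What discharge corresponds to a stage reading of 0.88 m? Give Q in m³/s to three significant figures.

Q = 20.6 × (0.88 − 0.46)^2.39 = 20.6 × 0.42^2.39 = 2.591 m³/s

2.59 m³/s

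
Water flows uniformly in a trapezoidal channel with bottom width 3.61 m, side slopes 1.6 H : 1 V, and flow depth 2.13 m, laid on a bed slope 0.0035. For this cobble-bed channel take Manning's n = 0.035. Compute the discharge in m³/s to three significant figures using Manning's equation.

A = (b + z·y)·y = (3.61 + 1.6×2.13)×2.13 = 14.95 m²
P = b + 2y√(1+z²) = 3.61 + 2×2.13×√(1+1.6²) = 11.65 m
R = A/P = 14.95/11.65 = 1.283 m
Q = (1/n)·A·R^(2/3)·S^(1/2) = (1/0.035) × 14.95 × 1.283^(2/3) × 0.0035^(1/2) = 29.84 m³/s

29.8 m³/s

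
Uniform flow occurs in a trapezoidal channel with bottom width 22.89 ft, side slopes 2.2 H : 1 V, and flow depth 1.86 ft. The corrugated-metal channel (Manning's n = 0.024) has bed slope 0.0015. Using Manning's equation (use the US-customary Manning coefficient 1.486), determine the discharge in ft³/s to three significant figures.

163 ft³/s

A = (b + z·y)·y = (22.89 + 2.2×1.86)×1.86 = 50.19 ft²
P = b + 2y√(1+z²) = 22.89 + 2×1.86×√(1+2.2²) = 31.88 ft
R = A/P = 50.19/31.88 = 1.574 ft
Q = (1.486/n)·A·R^(2/3)·S^(1/2) = (1.486/0.024) × 50.19 × 1.574^(2/3) × 0.0015^(1/2) = 162.9 ft³/s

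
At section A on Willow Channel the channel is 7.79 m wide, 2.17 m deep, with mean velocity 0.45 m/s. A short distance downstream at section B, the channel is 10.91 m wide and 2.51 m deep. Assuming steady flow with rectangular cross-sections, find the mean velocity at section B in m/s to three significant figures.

0.278 m/s

Q = A₁V₁ = (7.79×2.17) × 0.45 = 7.607 m³/s
A₂ = 10.91 × 2.51 = 27.38 m²
V₂ = Q/A₂ = 7.607/27.38 = 0.2778 m/s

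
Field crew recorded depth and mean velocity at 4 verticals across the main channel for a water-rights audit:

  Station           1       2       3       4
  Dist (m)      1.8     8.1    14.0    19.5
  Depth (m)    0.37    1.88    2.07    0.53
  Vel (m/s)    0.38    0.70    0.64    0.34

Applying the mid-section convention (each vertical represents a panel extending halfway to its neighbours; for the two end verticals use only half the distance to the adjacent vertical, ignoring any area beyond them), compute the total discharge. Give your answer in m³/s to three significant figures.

w_1 = (8.1 − 1.8)/2 = 3.15 m; q_1 = 0.38 × 0.37 × 3.15 = 0.4429 m³/s
w_2 = (14.0 − 1.8)/2 = 6.1 m; q_2 = 0.70 × 1.88 × 6.1 = 8.028 m³/s
w_3 = (19.5 − 8.1)/2 = 5.7 m; q_3 = 0.64 × 2.07 × 5.7 = 7.551 m³/s
w_4 = (19.5 − 14.0)/2 = 2.75 m; q_4 = 0.34 × 0.53 × 2.75 = 0.4956 m³/s
Q = Σ qᵢ = 16.52 m³/s

16.5 m³/s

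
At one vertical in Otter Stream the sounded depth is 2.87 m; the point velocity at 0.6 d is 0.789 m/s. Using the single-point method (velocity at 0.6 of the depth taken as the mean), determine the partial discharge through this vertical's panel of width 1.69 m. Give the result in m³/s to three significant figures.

3.83 m³/s

v̄ = v₀.₆ = 0.789 m/s
q = v̄ × d × w = 0.7890 × 2.87 × 1.69 = 3.827 m³/s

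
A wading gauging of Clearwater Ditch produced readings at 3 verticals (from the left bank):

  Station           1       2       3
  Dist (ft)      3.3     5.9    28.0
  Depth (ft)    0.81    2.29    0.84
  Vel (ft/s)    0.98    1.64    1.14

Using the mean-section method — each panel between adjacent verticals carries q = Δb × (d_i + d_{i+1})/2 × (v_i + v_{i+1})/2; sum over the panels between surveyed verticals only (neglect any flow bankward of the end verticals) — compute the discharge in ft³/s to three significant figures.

53.4 ft³/s

Panel 1-2: Δb = 2.6 ft, d̄ = (0.81+2.29)/2 = 1.55, v̄ = (0.98+1.64)/2 = 1.31 → q = 2.6×1.55×1.31 = 5.279 ft³/s
Panel 2-3: Δb = 22.1 ft, d̄ = (2.29+0.84)/2 = 1.565, v̄ = (1.64+1.14)/2 = 1.39 → q = 22.1×1.565×1.39 = 48.08 ft³/s
Q = Σ q = 53.35 ft³/s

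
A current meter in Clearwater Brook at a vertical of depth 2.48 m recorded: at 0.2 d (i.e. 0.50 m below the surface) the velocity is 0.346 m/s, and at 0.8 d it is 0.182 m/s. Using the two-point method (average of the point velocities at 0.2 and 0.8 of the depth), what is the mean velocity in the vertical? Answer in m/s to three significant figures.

v̄ = (0.346 + 0.182) / 2 = 0.2640 m/s

0.264 m/s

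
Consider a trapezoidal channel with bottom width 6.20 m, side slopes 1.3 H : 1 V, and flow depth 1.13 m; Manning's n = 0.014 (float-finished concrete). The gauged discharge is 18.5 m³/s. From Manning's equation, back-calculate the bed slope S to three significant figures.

A = (b + z·y)·y = (6.20 + 1.3×1.13)×1.13 = 8.666 m²
P = b + 2y√(1+z²) = 6.20 + 2×1.13×√(1+1.3²) = 9.907 m
R = A/P = 8.666/9.907 = 0.8748 m
S = (Q·n / (1·A·R^(2/3)))² = (18.5×0.014 / (1×8.666×0.9147))² = 0.001068

0.00107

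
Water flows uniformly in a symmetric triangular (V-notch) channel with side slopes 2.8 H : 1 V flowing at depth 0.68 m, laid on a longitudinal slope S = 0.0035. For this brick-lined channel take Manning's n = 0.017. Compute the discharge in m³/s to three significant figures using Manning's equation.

2.11 m³/s

A = z·y² = 2.8×0.68² = 1.295 m²
P = 2y√(1+z²) = 2×0.68×√(1+2.8²) = 4.044 m
R = A/P = 1.295/4.044 = 0.3202 m
Q = (1/n)·A·R^(2/3)·S^(1/2) = (1/0.017) × 1.295 × 0.3202^(2/3) × 0.0035^(1/2) = 2.109 m³/s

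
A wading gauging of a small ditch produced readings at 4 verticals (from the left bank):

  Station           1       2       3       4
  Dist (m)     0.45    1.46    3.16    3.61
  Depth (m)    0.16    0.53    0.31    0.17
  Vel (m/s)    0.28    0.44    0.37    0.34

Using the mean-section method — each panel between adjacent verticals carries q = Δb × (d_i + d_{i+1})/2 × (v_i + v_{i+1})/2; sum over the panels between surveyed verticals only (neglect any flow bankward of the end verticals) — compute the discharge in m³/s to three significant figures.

0.453 m³/s

Panel 1-2: Δb = 1.01 m, d̄ = (0.16+0.53)/2 = 0.345, v̄ = (0.28+0.44)/2 = 0.36 → q = 1.01×0.345×0.36 = 0.1254 m³/s
Panel 2-3: Δb = 1.7 m, d̄ = (0.53+0.31)/2 = 0.42, v̄ = (0.44+0.37)/2 = 0.405 → q = 1.7×0.42×0.405 = 0.2892 m³/s
Panel 3-4: Δb = 0.45 m, d̄ = (0.31+0.17)/2 = 0.24, v̄ = (0.37+0.34)/2 = 0.355 → q = 0.45×0.24×0.355 = 0.03834 m³/s
Q = Σ q = 0.4530 m³/s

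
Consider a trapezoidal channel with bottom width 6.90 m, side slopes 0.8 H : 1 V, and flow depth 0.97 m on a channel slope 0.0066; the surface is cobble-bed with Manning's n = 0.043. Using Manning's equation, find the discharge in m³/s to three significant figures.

12.1 m³/s

A = (b + z·y)·y = (6.90 + 0.8×0.97)×0.97 = 7.446 m²
P = b + 2y√(1+z²) = 6.90 + 2×0.97×√(1+0.8²) = 9.384 m
R = A/P = 7.446/9.384 = 0.7934 m
Q = (1/n)·A·R^(2/3)·S^(1/2) = (1/0.043) × 7.446 × 0.7934^(2/3) × 0.0066^(1/2) = 12.06 m³/s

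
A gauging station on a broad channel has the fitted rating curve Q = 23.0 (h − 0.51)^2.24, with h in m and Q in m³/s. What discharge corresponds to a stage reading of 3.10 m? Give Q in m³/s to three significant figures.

194 m³/s

Q = 23.0 × (3.10 − 0.51)^2.24 = 23.0 × 2.59^2.24 = 193.9 m³/s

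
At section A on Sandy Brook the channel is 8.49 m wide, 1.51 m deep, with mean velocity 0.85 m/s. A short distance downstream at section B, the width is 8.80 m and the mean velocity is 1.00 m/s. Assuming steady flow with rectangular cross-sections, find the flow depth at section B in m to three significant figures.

Q = A₁V₁ = (8.49×1.51) × 0.85 = 10.90 m³/s
d₂ = Q/(b₂ V₂) = 10.90/(8.80×1.00) = 1.238 m

1.24 m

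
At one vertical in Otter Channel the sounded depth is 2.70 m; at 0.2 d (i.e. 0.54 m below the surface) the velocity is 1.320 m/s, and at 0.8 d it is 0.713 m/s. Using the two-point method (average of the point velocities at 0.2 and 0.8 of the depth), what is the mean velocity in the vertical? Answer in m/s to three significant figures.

1.02 m/s

v̄ = (1.320 + 0.713) / 2 = 1.017 m/s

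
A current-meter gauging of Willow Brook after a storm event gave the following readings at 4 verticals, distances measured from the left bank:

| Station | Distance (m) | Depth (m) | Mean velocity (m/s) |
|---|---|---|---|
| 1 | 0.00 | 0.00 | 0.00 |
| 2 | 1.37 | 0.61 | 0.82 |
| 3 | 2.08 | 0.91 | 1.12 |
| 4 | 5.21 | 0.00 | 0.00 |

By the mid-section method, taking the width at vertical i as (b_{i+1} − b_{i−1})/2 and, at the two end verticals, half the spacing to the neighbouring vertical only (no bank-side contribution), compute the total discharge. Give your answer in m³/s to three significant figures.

2.48 m³/s

w_2 = (2.08 − 0.00)/2 = 1.04 m; q_2 = 0.82 × 0.61 × 1.04 = 0.5202 m³/s
w_3 = (5.21 − 1.37)/2 = 1.92 m; q_3 = 1.12 × 0.91 × 1.92 = 1.957 m³/s
Stations 1, 4 contribute zero (depth or velocity is 0).
Q = Σ qᵢ = 2.477 m³/s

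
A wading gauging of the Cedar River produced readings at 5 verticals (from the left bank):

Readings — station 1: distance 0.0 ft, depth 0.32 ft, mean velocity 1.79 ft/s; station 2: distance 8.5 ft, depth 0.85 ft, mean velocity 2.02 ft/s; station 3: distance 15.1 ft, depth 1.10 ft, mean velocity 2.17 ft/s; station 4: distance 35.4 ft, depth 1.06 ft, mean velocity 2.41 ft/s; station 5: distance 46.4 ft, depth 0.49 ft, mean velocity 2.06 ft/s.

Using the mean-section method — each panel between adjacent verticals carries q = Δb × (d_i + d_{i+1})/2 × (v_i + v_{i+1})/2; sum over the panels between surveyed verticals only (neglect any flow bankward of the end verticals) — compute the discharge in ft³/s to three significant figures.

92.2 ft³/s

Panel 1-2: Δb = 8.5 ft, d̄ = (0.32+0.85)/2 = 0.585, v̄ = (1.79+2.02)/2 = 1.905 → q = 8.5×0.585×1.905 = 9.473 ft³/s
Panel 2-3: Δb = 6.6 ft, d̄ = (0.85+1.10)/2 = 0.975, v̄ = (2.02+2.17)/2 = 2.095 → q = 6.6×0.975×2.095 = 13.48 ft³/s
Panel 3-4: Δb = 20.3 ft, d̄ = (1.10+1.06)/2 = 1.08, v̄ = (2.17+2.41)/2 = 2.29 → q = 20.3×1.08×2.29 = 50.21 ft³/s
Panel 4-5: Δb = 11 ft, d̄ = (1.06+0.49)/2 = 0.775, v̄ = (2.41+2.06)/2 = 2.235 → q = 11×0.775×2.235 = 19.05 ft³/s
Q = Σ q = 92.21 ft³/s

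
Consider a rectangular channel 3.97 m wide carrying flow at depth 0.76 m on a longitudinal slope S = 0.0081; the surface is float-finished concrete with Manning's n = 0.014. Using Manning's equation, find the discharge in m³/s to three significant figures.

13.0 m³/s

A = b·y = 3.97 × 0.76 = 3.017 m²
P = b + 2y = 3.97 + 2×0.76 = 5.490 m
R = A/P = 3.017/5.490 = 0.5496 m
Q = (1/n)·A·R^(2/3)·S^(1/2) = (1/0.014) × 3.017 × 0.5496^(2/3) × 0.0081^(1/2) = 13.01 m³/s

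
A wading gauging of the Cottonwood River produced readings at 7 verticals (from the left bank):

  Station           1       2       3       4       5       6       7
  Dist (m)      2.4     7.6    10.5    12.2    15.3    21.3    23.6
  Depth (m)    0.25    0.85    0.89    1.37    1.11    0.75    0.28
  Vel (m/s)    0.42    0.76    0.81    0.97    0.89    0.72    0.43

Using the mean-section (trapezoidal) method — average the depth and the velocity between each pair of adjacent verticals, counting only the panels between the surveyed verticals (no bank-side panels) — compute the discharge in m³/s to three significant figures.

Panel 1-2: Δb = 5.2 m, d̄ = (0.25+0.85)/2 = 0.55, v̄ = (0.42+0.76)/2 = 0.59 → q = 5.2×0.55×0.59 = 1.687 m³/s
Panel 2-3: Δb = 2.9 m, d̄ = (0.85+0.89)/2 = 0.87, v̄ = (0.76+0.81)/2 = 0.785 → q = 2.9×0.87×0.785 = 1.981 m³/s
Panel 3-4: Δb = 1.7 m, d̄ = (0.89+1.37)/2 = 1.13, v̄ = (0.81+0.97)/2 = 0.89 → q = 1.7×1.13×0.89 = 1.710 m³/s
Panel 4-5: Δb = 3.1 m, d̄ = (1.37+1.11)/2 = 1.24, v̄ = (0.97+0.89)/2 = 0.93 → q = 3.1×1.24×0.93 = 3.575 m³/s
Panel 5-6: Δb = 6 m, d̄ = (1.11+0.75)/2 = 0.93, v̄ = (0.89+0.72)/2 = 0.805 → q = 6×0.93×0.805 = 4.492 m³/s
Panel 6-7: Δb = 2.3 m, d̄ = (0.75+0.28)/2 = 0.515, v̄ = (0.72+0.43)/2 = 0.575 → q = 2.3×0.515×0.575 = 0.6811 m³/s
Q = Σ q = 14.13 m³/s

14.1 m³/s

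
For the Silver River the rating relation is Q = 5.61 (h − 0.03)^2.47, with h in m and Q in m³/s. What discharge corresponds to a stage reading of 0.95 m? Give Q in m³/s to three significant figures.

4.57 m³/s

Q = 5.61 × (0.95 − 0.03)^2.47 = 5.61 × 0.92^2.47 = 4.566 m³/s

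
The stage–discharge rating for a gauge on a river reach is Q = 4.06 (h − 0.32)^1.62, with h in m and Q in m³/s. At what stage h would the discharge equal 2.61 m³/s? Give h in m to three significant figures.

h − h₀ = (Q/C)^(1/b) = (2.61/4.06)^(1/1.62) = 0.7613 m
h = 0.32 + 0.7613 = 1.081 m

1.08 m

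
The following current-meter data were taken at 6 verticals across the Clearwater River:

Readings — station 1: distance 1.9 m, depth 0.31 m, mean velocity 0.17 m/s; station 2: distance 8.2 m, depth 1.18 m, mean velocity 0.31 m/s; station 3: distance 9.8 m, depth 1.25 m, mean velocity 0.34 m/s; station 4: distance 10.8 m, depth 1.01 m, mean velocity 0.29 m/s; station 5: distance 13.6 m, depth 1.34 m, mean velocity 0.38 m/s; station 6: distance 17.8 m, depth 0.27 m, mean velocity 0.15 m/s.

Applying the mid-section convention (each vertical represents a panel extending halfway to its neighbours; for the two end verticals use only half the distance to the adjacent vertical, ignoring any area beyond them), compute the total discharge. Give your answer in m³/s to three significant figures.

4.59 m³/s

w_1 = (8.2 − 1.9)/2 = 3.15 m; q_1 = 0.17 × 0.31 × 3.15 = 0.1660 m³/s
w_2 = (9.8 − 1.9)/2 = 3.95 m; q_2 = 0.31 × 1.18 × 3.95 = 1.445 m³/s
w_3 = (10.8 − 8.2)/2 = 1.3 m; q_3 = 0.34 × 1.25 × 1.3 = 0.5525 m³/s
w_4 = (13.6 − 9.8)/2 = 1.9 m; q_4 = 0.29 × 1.01 × 1.9 = 0.5565 m³/s
w_5 = (17.8 − 10.8)/2 = 3.5 m; q_5 = 0.38 × 1.34 × 3.5 = 1.782 m³/s
w_6 = (17.8 − 13.6)/2 = 2.1 m; q_6 = 0.15 × 0.27 × 2.1 = 0.08505 m³/s
Q = Σ qᵢ = 4.587 m³/s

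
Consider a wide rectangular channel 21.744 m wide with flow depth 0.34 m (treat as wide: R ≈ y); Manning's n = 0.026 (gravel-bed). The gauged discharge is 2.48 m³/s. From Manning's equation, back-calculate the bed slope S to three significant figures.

A = b·y = 21.744 × 0.34 = 7.393 m²
Wide channel: R ≈ y = 0.34 m
S = (Q·n / (1·A·R^(2/3)))² = (2.48×0.026 / (1×7.393×0.4871))² = 0.0003206

0.000321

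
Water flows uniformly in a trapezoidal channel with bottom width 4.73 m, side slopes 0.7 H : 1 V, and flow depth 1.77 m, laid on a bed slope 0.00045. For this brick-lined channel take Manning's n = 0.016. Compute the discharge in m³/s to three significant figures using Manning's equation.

A = (b + z·y)·y = (4.73 + 0.7×1.77)×1.77 = 10.57 m²
P = b + 2y√(1+z²) = 4.73 + 2×1.77×√(1+0.7²) = 9.051 m
R = A/P = 10.57/9.051 = 1.167 m
Q = (1/n)·A·R^(2/3)·S^(1/2) = (1/0.016) × 10.57 × 1.167^(2/3) × 0.00045^(1/2) = 15.53 m³/s

15.5 m³/s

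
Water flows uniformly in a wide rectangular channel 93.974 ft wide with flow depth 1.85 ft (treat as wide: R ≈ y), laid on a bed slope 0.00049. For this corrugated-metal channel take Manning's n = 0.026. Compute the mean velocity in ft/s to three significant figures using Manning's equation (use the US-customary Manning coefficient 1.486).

A = b·y = 93.974 × 1.85 = 173.9 ft²
Wide channel: R ≈ y = 1.85 ft
Q = (1.486/n)·A·R^(2/3)·S^(1/2) = (1.486/0.026) × 173.9 × 1.850^(2/3) × 0.00049^(1/2) = 331.5 ft³/s
V = Q/A = 331.5/173.9 = 1.907 ft/s

1.91 ft/s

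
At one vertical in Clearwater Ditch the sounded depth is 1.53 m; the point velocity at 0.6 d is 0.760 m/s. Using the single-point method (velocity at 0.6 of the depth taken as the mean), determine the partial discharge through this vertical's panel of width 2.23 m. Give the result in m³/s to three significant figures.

v̄ = v₀.₆ = 0.760 m/s
q = v̄ × d × w = 0.7600 × 1.53 × 2.23 = 2.593 m³/s

2.59 m³/s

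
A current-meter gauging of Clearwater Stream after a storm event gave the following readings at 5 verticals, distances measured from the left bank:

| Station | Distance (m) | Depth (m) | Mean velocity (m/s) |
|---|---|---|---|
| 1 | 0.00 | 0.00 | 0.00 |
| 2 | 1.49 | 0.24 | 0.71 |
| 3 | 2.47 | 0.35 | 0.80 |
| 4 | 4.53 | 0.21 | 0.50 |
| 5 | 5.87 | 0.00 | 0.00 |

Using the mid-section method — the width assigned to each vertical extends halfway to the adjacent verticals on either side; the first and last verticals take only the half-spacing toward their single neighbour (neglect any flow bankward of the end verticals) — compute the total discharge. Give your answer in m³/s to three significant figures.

w_2 = (2.47 − 0.00)/2 = 1.235 m; q_2 = 0.71 × 0.24 × 1.235 = 0.2104 m³/s
w_3 = (4.53 − 1.49)/2 = 1.52 m; q_3 = 0.80 × 0.35 × 1.52 = 0.4256 m³/s
w_4 = (5.87 − 2.47)/2 = 1.7 m; q_4 = 0.50 × 0.21 × 1.7 = 0.1785 m³/s
Stations 1, 5 contribute zero (depth or velocity is 0).
Q = Σ qᵢ = 0.8145 m³/s

0.815 m³/s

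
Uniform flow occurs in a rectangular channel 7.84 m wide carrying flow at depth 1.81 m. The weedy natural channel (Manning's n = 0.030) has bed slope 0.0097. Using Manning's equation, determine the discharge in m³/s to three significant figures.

53.7 m³/s

A = b·y = 7.84 × 1.81 = 14.19 m²
P = b + 2y = 7.84 + 2×1.81 = 11.46 m
R = A/P = 14.19/11.46 = 1.238 m
Q = (1/n)·A·R^(2/3)·S^(1/2) = (1/0.030) × 14.19 × 1.238^(2/3) × 0.0097^(1/2) = 53.72 m³/s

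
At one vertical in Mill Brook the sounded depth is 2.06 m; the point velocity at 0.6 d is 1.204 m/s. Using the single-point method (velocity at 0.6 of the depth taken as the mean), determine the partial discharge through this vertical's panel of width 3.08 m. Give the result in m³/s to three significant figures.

7.64 m³/s

v̄ = v₀.₆ = 1.204 m/s
q = v̄ × d × w = 1.204 × 2.06 × 3.08 = 7.639 m³/s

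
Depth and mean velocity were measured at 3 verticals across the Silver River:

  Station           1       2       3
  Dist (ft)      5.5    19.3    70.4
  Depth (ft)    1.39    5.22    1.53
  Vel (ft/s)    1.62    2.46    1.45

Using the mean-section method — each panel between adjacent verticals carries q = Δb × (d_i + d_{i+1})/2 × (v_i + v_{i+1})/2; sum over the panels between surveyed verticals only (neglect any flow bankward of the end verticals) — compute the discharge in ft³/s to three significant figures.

430 ft³/s

Panel 1-2: Δb = 13.8 ft, d̄ = (1.39+5.22)/2 = 3.305, v̄ = (1.62+2.46)/2 = 2.04 → q = 13.8×3.305×2.04 = 93.04 ft³/s
Panel 2-3: Δb = 51.1 ft, d̄ = (5.22+1.53)/2 = 3.375, v̄ = (2.46+1.45)/2 = 1.955 → q = 51.1×3.375×1.955 = 337.2 ft³/s
Q = Σ q = 430.2 ft³/s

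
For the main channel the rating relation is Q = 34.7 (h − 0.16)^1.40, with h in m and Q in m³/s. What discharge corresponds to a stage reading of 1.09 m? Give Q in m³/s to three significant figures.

Q = 34.7 × (1.09 − 0.16)^1.40 = 34.7 × 0.93^1.40 = 31.35 m³/s

31.3 m³/s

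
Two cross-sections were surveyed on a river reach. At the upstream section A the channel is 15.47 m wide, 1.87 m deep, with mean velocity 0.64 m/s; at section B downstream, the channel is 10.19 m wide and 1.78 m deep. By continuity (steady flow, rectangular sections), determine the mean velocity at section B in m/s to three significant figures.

Q = A₁V₁ = (15.47×1.87) × 0.64 = 18.51 m³/s
A₂ = 10.19 × 1.78 = 18.14 m²
V₂ = Q/A₂ = 18.51/18.14 = 1.021 m/s

1.02 m/s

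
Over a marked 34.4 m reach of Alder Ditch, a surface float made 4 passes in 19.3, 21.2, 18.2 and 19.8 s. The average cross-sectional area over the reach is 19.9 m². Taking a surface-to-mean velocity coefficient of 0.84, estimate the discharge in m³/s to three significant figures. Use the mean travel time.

29.3 m³/s

t̄ = (19.3 + 21.2 + 18.2 + 19.8) / 4 = 19.625 s
v_surface = L / t̄ = 34.4 / 19.625 = 1.753 m/s
v_mean = 0.84 × 1.753 = 1.472 m/s
Q = A × v_mean = 19.9 × 1.472 = 29.30 m³/s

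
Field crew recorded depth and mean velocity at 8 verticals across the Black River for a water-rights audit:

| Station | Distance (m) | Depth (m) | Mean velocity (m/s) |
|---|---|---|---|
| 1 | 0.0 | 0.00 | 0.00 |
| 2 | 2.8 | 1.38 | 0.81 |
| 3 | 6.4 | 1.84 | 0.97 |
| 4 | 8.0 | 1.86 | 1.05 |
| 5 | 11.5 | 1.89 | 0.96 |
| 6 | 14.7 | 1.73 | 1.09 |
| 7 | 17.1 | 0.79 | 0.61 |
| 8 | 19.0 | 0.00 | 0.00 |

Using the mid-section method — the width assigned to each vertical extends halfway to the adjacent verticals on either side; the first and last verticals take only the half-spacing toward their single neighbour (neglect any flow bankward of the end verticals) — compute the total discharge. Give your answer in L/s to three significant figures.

25600 L/s

w_2 = (6.4 − 0.0)/2 = 3.2 m; q_2 = 0.81 × 1.38 × 3.2 = 3.577 m³/s
w_3 = (8.0 − 2.8)/2 = 2.6 m; q_3 = 0.97 × 1.84 × 2.6 = 4.640 m³/s
w_4 = (11.5 − 6.4)/2 = 2.55 m; q_4 = 1.05 × 1.86 × 2.55 = 4.980 m³/s
w_5 = (14.7 − 8.0)/2 = 3.35 m; q_5 = 0.96 × 1.89 × 3.35 = 6.078 m³/s
w_6 = (17.1 − 11.5)/2 = 2.8 m; q_6 = 1.09 × 1.73 × 2.8 = 5.280 m³/s
w_7 = (19.0 − 14.7)/2 = 2.15 m; q_7 = 0.61 × 0.79 × 2.15 = 1.036 m³/s
Stations 1, 8 contribute zero (depth or velocity is 0).
Q = Σ qᵢ = 25.59 m³/s
= 25.59 × 1000 = 25590 L/s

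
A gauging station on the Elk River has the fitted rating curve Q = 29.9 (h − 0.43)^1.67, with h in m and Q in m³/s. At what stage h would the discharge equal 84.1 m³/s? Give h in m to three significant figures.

2.29 m

h − h₀ = (Q/C)^(1/b) = (84.1/29.9)^(1/1.67) = 1.858 m
h = 0.43 + 1.858 = 2.288 m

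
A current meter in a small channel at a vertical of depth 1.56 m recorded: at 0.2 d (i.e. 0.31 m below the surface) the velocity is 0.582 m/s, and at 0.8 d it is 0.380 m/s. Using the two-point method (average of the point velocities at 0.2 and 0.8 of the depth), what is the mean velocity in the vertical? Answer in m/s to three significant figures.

0.481 m/s

v̄ = (0.582 + 0.380) / 2 = 0.4810 m/s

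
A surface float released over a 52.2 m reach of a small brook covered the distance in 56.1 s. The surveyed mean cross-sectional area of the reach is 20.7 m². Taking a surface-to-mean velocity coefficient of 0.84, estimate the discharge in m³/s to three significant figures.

v_surface = L / t̄ = 52.2 / 56.1 = 0.9305 m/s
v_mean = 0.84 × 0.9305 = 0.7816 m/s
Q = A × v_mean = 20.7 × 0.7816 = 16.18 m³/s

16.2 m³/s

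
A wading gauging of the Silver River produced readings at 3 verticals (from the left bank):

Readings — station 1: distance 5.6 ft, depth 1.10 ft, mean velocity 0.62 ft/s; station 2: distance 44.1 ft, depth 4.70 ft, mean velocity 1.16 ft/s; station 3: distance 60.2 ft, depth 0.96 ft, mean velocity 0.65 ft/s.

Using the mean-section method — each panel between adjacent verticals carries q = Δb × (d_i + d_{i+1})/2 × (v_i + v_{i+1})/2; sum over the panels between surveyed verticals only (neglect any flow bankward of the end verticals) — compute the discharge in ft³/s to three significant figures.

141 ft³/s

Panel 1-2: Δb = 38.5 ft, d̄ = (1.10+4.70)/2 = 2.9, v̄ = (0.62+1.16)/2 = 0.89 → q = 38.5×2.9×0.89 = 99.37 ft³/s
Panel 2-3: Δb = 16.1 ft, d̄ = (4.70+0.96)/2 = 2.83, v̄ = (1.16+0.65)/2 = 0.905 → q = 16.1×2.83×0.905 = 41.23 ft³/s
Q = Σ q = 140.6 ft³/s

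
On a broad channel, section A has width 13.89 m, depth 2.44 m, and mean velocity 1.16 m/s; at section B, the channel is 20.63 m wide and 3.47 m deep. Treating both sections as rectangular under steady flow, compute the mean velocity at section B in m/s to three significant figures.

0.549 m/s

Q = A₁V₁ = (13.89×2.44) × 1.16 = 39.31 m³/s
A₂ = 20.63 × 3.47 = 71.59 m²
V₂ = Q/A₂ = 39.31/71.59 = 0.5492 m/s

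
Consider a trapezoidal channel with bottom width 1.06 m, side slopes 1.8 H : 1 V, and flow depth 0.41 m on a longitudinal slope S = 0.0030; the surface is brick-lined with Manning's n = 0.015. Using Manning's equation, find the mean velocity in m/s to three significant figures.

1.52 m/s

A = (b + z·y)·y = (1.06 + 1.8×0.41)×0.41 = 0.7372 m²
P = b + 2y√(1+z²) = 1.06 + 2×0.41×√(1+1.8²) = 2.748 m
R = A/P = 0.7372/2.748 = 0.2682 m
Q = (1/n)·A·R^(2/3)·S^(1/2) = (1/0.015) × 0.7372 × 0.2682^(2/3) × 0.0030^(1/2) = 1.120 m³/s
V = Q/A = 1.120/0.7372 = 1.519 m/s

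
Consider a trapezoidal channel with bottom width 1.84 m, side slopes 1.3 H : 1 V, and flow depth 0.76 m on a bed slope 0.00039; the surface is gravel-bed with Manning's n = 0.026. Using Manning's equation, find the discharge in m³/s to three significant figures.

1.02 m³/s

A = (b + z·y)·y = (1.84 + 1.3×0.76)×0.76 = 2.149 m²
P = b + 2y√(1+z²) = 1.84 + 2×0.76×√(1+1.3²) = 4.333 m
R = A/P = 2.149/4.333 = 0.4960 m
Q = (1/n)·A·R^(2/3)·S^(1/2) = (1/0.026) × 2.149 × 0.4960^(2/3) × 0.00039^(1/2) = 1.023 m³/s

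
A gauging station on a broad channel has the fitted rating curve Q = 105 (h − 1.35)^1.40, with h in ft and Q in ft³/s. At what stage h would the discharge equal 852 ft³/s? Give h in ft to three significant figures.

5.81 ft

h − h₀ = (Q/C)^(1/b) = (852/105)^(1/1.40) = 4.461 ft
h = 1.35 + 4.461 = 5.811 ft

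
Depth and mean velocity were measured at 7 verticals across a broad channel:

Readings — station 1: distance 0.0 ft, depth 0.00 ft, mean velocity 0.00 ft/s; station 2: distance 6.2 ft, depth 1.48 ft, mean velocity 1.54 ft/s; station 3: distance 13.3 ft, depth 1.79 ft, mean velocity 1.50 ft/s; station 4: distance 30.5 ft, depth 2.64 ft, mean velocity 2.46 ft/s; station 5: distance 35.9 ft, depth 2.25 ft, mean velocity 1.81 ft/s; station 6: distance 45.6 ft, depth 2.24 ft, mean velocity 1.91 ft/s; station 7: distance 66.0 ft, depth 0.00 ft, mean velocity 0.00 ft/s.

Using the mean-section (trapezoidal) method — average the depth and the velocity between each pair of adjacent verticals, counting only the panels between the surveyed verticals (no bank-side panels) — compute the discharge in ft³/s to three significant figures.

Panel 1-2: Δb = 6.2 ft, d̄ = (0.00+1.48)/2 = 0.74, v̄ = (0.00+1.54)/2 = 0.77 → q = 6.2×0.74×0.77 = 3.533 ft³/s
Panel 2-3: Δb = 7.1 ft, d̄ = (1.48+1.79)/2 = 1.635, v̄ = (1.54+1.50)/2 = 1.52 → q = 7.1×1.635×1.52 = 17.64 ft³/s
Panel 3-4: Δb = 17.2 ft, d̄ = (1.79+2.64)/2 = 2.215, v̄ = (1.50+2.46)/2 = 1.98 → q = 17.2×2.215×1.98 = 75.43 ft³/s
Panel 4-5: Δb = 5.4 ft, d̄ = (2.64+2.25)/2 = 2.445, v̄ = (2.46+1.81)/2 = 2.135 → q = 5.4×2.445×2.135 = 28.19 ft³/s
Panel 5-6: Δb = 9.7 ft, d̄ = (2.25+2.24)/2 = 2.245, v̄ = (1.81+1.91)/2 = 1.86 → q = 9.7×2.245×1.86 = 40.50 ft³/s
Panel 6-7: Δb = 20.4 ft, d̄ = (2.24+0.00)/2 = 1.12, v̄ = (1.91+0.00)/2 = 0.955 → q = 20.4×1.12×0.955 = 21.82 ft³/s
Q = Σ q = 187.1 ft³/s

187 ft³/s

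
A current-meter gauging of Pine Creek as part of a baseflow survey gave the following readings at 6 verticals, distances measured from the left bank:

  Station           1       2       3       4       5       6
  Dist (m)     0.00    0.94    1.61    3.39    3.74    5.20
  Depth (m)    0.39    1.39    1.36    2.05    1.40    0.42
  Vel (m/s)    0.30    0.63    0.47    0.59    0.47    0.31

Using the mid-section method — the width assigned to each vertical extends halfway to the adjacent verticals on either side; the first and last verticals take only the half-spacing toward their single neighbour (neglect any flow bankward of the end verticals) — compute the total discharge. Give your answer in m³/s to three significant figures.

3.52 m³/s

w_1 = (0.94 − 0.00)/2 = 0.47 m; q_1 = 0.30 × 0.39 × 0.47 = 0.05499 m³/s
w_2 = (1.61 − 0.00)/2 = 0.805 m; q_2 = 0.63 × 1.39 × 0.805 = 0.7049 m³/s
w_3 = (3.39 − 0.94)/2 = 1.225 m; q_3 = 0.47 × 1.36 × 1.225 = 0.7830 m³/s
w_4 = (3.74 − 1.61)/2 = 1.065 m; q_4 = 0.59 × 2.05 × 1.065 = 1.288 m³/s
w_5 = (5.20 − 3.39)/2 = 0.905 m; q_5 = 0.47 × 1.40 × 0.905 = 0.5955 m³/s
w_6 = (5.20 − 3.74)/2 = 0.73 m; q_6 = 0.31 × 0.42 × 0.73 = 0.09505 m³/s
Q = Σ qᵢ = 3.522 m³/s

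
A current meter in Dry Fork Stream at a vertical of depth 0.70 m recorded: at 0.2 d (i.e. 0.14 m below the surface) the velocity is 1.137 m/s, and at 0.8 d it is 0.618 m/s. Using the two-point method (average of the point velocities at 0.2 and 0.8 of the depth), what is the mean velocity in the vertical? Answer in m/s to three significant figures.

0.878 m/s

v̄ = (1.137 + 0.618) / 2 = 0.8775 m/s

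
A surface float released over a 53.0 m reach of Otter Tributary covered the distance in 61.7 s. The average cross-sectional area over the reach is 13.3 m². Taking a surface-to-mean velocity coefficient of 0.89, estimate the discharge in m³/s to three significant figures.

v_surface = L / t̄ = 53.0 / 61.7 = 0.8590 m/s
v_mean = 0.89 × 0.8590 = 0.7645 m/s
Q = A × v_mean = 13.3 × 0.7645 = 10.17 m³/s

10.2 m³/s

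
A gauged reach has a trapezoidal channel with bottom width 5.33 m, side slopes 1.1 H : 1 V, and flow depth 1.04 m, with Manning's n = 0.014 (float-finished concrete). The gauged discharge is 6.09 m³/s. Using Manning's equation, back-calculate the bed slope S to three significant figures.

0.000216

A = (b + z·y)·y = (5.33 + 1.1×1.04)×1.04 = 6.733 m²
P = b + 2y√(1+z²) = 5.33 + 2×1.04×√(1+1.1²) = 8.422 m
R = A/P = 6.733/8.422 = 0.7994 m
S = (Q·n / (1·A·R^(2/3)))² = (6.09×0.014 / (1×6.733×0.8614))² = 0.0002161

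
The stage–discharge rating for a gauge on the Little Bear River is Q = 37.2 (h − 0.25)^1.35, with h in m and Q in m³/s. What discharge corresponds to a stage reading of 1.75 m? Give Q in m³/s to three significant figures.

Q = 37.2 × (1.75 − 0.25)^1.35 = 37.2 × 1.5^1.35 = 64.31 m³/s

64.3 m³/s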